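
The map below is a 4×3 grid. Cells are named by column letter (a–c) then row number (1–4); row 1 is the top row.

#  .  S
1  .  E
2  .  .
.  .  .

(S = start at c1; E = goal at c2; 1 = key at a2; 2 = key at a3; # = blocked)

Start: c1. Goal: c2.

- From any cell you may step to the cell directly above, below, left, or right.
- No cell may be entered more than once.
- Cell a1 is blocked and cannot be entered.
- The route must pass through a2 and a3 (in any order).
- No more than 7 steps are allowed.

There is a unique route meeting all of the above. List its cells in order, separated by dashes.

Any route must reach a2 and a3 and still end at c2 within 7 moves, so the order of the required stops is forced.
Route from c1: left 1 to b1, down 1 to b2, left 1 to a2, down 1 to a3, right 2 to c3, up 1 to c2 — 7 moves in all.
Check: all required cells visited; 7 ≤ 7 moves.

c1 - b1 - b2 - a2 - a3 - b3 - c3 - c2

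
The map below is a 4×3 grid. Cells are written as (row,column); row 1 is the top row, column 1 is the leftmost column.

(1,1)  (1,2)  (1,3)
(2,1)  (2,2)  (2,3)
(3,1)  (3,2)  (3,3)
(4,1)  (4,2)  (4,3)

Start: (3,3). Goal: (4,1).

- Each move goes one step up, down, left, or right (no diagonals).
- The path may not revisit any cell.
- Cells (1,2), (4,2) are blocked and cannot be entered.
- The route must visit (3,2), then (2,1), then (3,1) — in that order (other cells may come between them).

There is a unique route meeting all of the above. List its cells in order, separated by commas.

The waypoints must appear in the order (3,2), (2,1), (3,1), with no cell reused.
Route from (3,3): left 1 to (3,2), up 1 to (2,2), left 1 to (2,1), down 2 to (4,1) — 5 moves in all.
Check: order respected ((3,2) at step 1, (2,1) at step 3, (3,1) at step 4).

(3,3), (3,2), (2,2), (2,1), (3,1), (4,1)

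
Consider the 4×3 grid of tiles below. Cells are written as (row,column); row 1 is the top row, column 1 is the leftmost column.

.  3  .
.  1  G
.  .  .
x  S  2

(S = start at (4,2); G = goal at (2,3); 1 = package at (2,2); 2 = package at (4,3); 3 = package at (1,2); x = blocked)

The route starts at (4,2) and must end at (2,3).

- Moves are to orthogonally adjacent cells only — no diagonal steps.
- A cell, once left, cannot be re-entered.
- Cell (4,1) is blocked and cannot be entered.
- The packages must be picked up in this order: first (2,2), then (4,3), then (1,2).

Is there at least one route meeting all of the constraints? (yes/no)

no

Ignoring the required order, 4 revisit-free routes from (4,2) to (2,3) pass through all of (2,2), (4,3), and (1,2); the waypoint orders that occur are (4,3) → (2,2) → (1,2) (3); (4,3) → (1,2) → (2,2) (1) — never (2,2) → (4,3) → (1,2).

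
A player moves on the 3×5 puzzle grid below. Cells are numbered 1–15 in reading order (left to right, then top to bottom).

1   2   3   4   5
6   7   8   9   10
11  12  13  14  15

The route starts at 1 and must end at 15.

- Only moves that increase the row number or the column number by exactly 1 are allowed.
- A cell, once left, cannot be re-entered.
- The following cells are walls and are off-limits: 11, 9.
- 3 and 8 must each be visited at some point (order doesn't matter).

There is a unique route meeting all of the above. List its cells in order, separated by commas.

Moves only go right or down, so the column and row indices never decrease.
Route from 1: right 2 to 3, down 2 to 13, right 2 to 15 — 6 moves in all.
Check: all required cells visited.

1, 2, 3, 8, 13, 14, 15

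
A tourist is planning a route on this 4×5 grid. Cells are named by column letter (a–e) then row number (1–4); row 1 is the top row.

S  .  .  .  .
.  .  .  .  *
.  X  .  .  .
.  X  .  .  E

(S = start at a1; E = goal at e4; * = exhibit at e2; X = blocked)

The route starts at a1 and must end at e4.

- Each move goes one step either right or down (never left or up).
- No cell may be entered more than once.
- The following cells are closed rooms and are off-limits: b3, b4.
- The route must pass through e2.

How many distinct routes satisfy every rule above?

5

A right/down-only route from a1 to e4 makes exactly 3 down-moves and 4 right-moves in some order.
With no other constraints that would be C(7,3) = 35 routes.
Split at e2 and multiply the segment counts (each segment already excludes blocked cells): a1→e2: 5; e2→e4: 1; product = 5.
That gives 5 routes.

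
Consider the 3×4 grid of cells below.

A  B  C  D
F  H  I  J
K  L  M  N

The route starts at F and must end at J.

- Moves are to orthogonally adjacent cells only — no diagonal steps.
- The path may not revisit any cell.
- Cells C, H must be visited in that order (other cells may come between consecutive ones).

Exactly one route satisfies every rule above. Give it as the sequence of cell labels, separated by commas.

F, A, B, C, I, H, L, M, N, J

The waypoints must appear in the order C, H, with no cell reused.
Route from F: up 1 to A, right 2 to C, down 1 to I, left 1 to H, down 1 to L, right 2 to N, up 1 to J — 9 moves in all.
Check: order respected (C at step 3, H at step 5).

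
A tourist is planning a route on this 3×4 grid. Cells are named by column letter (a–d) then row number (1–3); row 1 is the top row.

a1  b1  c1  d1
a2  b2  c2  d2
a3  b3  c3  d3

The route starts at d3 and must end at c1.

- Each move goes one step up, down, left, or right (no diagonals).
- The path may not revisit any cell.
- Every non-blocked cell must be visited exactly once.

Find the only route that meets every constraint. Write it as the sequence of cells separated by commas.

d3, c3, b3, a3, a2, a1, b1, b2, c2, d2, d1, c1

Need to visit all 12 open cells exactly once, starting at d3 and ending at c1.
Cell d1 has only two open neighbours (d2 and c1), so the path must pass straight through it: one of those is the cell it's entered from and the other is where it exits.
Route from d3: left 3 to a3, up 2 to a1, right 1 to b1, down 1 to b2, right 2 to d2, up 1 to d1, left 1 to c1 — 11 moves in all.
Check: all 12 open cells covered.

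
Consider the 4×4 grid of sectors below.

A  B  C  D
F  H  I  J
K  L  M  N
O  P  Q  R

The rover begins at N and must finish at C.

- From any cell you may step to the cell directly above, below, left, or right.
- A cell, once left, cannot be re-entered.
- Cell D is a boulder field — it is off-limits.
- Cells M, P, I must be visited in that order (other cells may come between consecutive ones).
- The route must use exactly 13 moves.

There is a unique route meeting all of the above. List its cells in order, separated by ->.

N -> R -> Q -> M -> L -> P -> O -> K -> F -> A -> B -> H -> I -> C

The waypoints must appear in the order M, P, I, with no cell reused.
Route from N: down 1 to R, left 1 to Q, up 1 to M, left 1 to L, down 1 to P, left 1 to O, up 3 to A, right 1 to B, down 1 to H, right 1 to I, up 1 to C — 13 moves in all.
Check: order respected (M at step 3, P at step 5, I at step 12); 13 moves as required.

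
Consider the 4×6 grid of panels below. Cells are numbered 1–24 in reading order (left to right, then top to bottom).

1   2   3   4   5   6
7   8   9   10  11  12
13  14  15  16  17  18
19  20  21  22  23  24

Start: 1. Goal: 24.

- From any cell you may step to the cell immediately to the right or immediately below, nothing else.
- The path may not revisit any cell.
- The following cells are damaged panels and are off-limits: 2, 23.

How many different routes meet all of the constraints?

6

A right/down-only route from 1 to 24 makes exactly 3 down-moves and 5 right-moves in some order.
With no other constraints that would be C(8,3) = 56 routes.
Subtract routes through each blocked cell (inclusion–exclusion for overlaps): − through 2: 35 − through 23: 35 + through 2&23: 20 → 6.
That gives 6 routes.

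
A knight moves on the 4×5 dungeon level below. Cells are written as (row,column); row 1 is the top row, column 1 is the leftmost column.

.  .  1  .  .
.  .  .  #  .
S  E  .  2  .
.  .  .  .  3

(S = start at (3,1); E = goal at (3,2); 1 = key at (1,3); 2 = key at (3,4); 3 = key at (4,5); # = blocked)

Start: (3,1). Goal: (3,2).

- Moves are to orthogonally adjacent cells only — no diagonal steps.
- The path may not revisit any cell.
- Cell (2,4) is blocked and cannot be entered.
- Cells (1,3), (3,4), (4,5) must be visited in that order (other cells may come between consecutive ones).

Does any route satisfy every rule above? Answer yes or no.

yes

One route that works: (3,1) → (2,1) → (1,1) → (1,2) → (1,3) → (2,3) → (3,3) → (3,4) → (3,5) → (4,5) → (4,4) → (4,3) → (4,2) → (3,2).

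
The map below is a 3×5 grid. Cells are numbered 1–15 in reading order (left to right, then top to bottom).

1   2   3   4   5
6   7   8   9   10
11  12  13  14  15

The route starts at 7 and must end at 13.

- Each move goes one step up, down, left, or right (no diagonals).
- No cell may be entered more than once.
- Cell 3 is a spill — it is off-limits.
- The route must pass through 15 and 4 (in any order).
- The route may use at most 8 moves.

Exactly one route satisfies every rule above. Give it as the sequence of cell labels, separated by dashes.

Any route must reach 15 and 4 and still end at 13 within 8 moves, so the order of the required stops is forced.
Route from 7: right 2 to 9, up 1 to 4, right 1 to 5, down 2 to 15, left 2 to 13 — 8 moves in all.
Check: all required cells visited; 8 ≤ 8 moves.

7 - 8 - 9 - 4 - 5 - 10 - 15 - 14 - 13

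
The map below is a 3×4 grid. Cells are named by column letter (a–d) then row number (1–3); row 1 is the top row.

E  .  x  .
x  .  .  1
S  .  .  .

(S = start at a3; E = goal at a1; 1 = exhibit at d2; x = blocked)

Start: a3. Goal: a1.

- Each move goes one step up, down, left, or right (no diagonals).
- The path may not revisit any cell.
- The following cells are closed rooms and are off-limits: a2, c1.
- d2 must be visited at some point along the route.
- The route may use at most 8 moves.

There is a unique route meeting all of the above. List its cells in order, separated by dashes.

Any route must reach d2 and still end at a1 within 8 moves, so the order of the required stops is forced.
Route from a3: right 3 to d3, up 1 to d2, left 2 to b2, up 1 to b1, left 1 to a1 — 8 moves in all.
Check: all required cells visited; 8 ≤ 8 moves.

a3 - b3 - c3 - d3 - d2 - c2 - b2 - b1 - a1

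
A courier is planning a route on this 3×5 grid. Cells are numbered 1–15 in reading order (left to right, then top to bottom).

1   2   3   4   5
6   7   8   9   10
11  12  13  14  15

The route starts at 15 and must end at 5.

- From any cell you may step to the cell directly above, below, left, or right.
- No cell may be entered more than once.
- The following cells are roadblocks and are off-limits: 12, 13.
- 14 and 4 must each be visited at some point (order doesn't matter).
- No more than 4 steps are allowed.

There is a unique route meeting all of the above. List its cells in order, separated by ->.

Any route must reach 14 and 4 and still end at 5 within 4 moves, so the order of the required stops is forced.
Route from 15: left to 14, 2× up (reaching 4), right to 5 — 4 moves in all.
Check: all required cells visited; 4 ≤ 4 moves.

15 -> 14 -> 9 -> 4 -> 5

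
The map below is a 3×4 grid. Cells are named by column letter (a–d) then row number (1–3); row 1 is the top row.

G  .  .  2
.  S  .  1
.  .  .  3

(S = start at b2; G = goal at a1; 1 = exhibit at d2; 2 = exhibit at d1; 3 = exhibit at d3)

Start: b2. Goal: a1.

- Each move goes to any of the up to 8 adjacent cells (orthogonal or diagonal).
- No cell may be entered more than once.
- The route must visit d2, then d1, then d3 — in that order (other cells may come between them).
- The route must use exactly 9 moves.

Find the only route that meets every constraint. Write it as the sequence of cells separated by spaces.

b2 c1 d2 d1 c2 d3 c3 b3 a2 a1

The waypoints must appear in the order d2, d1, d3, with no cell reused.
Route from b2: up-right 1 to c1, down-right 1 to d2, up 1 to d1, down-left 1 to c2, down-right 1 to d3, left 2 to b3, up-left 1 to a2, up 1 to a1 — 9 moves in all.
Check: order respected (1 at step 2, 2 at step 3, 3 at step 5); 9 moves as required.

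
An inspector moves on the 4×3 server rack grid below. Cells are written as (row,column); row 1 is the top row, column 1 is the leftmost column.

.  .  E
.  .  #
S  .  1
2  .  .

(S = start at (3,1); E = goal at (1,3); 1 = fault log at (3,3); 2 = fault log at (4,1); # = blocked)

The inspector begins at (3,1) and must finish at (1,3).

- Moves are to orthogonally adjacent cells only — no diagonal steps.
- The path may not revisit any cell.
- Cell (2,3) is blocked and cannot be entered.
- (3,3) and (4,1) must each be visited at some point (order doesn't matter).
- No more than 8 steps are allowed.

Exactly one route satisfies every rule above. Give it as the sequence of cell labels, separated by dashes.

(3,1) - (4,1) - (4,2) - (4,3) - (3,3) - (3,2) - (2,2) - (1,2) - (1,3)

The budget equals the shortest possible length, so every move has to be on a shortest route through the required cells.
Route from (3,1): down 1 to (4,1), right 2 to (4,3), up 1 to (3,3), left 1 to (3,2), up 2 to (1,2), right 1 to (1,3) — 8 moves in all.
Check: all required cells visited; 8 ≤ 8 moves.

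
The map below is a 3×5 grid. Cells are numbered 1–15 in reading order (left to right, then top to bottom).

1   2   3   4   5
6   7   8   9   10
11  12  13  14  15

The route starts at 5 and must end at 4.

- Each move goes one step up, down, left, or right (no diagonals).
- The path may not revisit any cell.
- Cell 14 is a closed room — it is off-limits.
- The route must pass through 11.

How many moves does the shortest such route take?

11

Any route passes through 11 somewhere between 5 and 4. Summing Manhattan distances along the two legs (5 → 11 → 4) gives a lower bound of 6 + 5 = 11 moves.
A route of 11 moves achieves this: 5 → 10 → 9 → 8 → 13 → 12 → 11 → 6 → 1 → 2 → 3 → 4.
Since 11 matches the lower bound, it is optimal.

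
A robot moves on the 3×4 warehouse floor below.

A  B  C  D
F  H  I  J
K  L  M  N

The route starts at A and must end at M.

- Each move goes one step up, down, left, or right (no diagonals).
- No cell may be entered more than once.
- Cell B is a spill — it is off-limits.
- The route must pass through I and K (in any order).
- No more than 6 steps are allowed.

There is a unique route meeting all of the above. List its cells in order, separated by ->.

A -> F -> K -> L -> H -> I -> M

The budget equals the shortest possible length, so every move has to be on a shortest route through the required cells.
Route from A: down 2 to K, right 1 to L, up 1 to H, right 1 to I, down 1 to M — 6 moves in all.
Check: all required cells visited; 6 ≤ 6 moves.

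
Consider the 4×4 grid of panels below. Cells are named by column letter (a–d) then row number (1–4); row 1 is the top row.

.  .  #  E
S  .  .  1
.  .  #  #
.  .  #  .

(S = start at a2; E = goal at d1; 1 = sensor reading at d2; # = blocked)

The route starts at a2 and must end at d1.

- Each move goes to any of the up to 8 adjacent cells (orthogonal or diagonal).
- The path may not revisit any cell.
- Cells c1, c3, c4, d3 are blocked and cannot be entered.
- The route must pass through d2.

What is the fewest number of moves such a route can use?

4

Any route passes through d2 somewhere between a2 and d1. Summing Chebyshev distances along the two legs (a2 → d2 → d1) gives a lower bound of 3 + 1 = 4 moves.
A route of 4 moves achieves this: a2 → b1 → c2 → d2 → d1.
Since 4 matches the lower bound, it is optimal.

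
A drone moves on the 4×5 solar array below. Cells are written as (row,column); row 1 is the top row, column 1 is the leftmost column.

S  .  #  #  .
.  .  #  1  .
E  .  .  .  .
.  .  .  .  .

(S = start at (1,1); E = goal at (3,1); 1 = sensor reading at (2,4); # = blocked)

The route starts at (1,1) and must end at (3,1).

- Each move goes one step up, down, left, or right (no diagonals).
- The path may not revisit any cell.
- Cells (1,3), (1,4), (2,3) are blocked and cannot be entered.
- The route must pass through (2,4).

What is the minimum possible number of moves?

14

Any route passes through (2,4) somewhere between (1,1) and (3,1). Summing Manhattan distances along the two legs ((1,1) → (2,4) → (3,1)) gives a lower bound of 4 + 4 = 8 moves.
That bound ignores the blocked cells. Measuring each leg by the fewest moves that actually steer around them ((1,1)→(2,4): 6; (2,4)→(3,1): 4) raises the lower bound to 10.
The shortest route satisfying every rule uses 14 moves: (1,1) → (2,1) → (2,2) → (3,2) → (3,3) → (3,4) → (2,4) → (2,5) → (3,5) → (4,5) → (4,4) → (4,3) → (4,2) → (4,1) → (3,1).
The no-revisit rule (legs can't share cells) pushes the minimum above the 10-move bound; an exhaustive check rules out every length from 10 to 13 (on a 4-connected grid the length of any start-to-goal walk has the same parity as the Manhattan bound, so only lengths 10, 12, 14, … need checking), leaving 14 as the minimum.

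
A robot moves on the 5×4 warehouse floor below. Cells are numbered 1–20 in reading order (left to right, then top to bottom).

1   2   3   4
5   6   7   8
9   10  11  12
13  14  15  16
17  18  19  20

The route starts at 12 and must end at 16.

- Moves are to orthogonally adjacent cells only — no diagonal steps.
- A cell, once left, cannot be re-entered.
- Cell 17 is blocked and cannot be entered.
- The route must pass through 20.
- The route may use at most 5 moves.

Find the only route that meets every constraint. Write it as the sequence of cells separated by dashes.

12 - 11 - 15 - 19 - 20 - 16

Any route must reach 20 and still end at 16 within 5 moves, so the order of the required stops is forced.
Route from 12: left to 11, 2× down (reaching 19), right to 20, up to 16 — 5 moves in all.
Check: all required cells visited; 5 ≤ 5 moves.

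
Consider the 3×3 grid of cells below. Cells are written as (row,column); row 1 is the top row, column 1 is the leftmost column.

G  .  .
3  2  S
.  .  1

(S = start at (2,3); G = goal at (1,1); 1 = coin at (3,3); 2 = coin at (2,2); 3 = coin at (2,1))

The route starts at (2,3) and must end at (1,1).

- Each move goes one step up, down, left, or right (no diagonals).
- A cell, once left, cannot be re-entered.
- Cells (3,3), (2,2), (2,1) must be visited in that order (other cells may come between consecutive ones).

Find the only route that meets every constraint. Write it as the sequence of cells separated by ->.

(2,3) -> (3,3) -> (3,2) -> (2,2) -> (2,1) -> (1,1)

The waypoints must appear in the order (3,3), (2,2), (2,1), with no cell reused.
Route from (2,3): down 1 to (3,3), left 1 to (3,2), up 1 to (2,2), left 1 to (2,1), up 1 to (1,1) — 5 moves in all.
Check: order respected (1 at step 1, 2 at step 3, 3 at step 4).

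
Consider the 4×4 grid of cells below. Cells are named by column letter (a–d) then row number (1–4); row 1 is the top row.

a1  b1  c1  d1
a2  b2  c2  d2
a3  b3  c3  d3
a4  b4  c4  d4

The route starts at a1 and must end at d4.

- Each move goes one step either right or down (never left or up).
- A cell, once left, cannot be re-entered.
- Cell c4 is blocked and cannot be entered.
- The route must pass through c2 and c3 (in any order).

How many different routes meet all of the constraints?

A right/down-only route from a1 to d4 makes exactly 3 down-moves and 3 right-moves in some order.
With no other constraints that would be C(6,3) = 20 routes.
A monotone route can only reach the required cells in the order c2, c3, so split there and multiply the segment counts (each segment already excludes blocked cells): a1→c2: 3; c2→c3: 1; c3→d4: 1; product = 3.
That gives 3 routes.

3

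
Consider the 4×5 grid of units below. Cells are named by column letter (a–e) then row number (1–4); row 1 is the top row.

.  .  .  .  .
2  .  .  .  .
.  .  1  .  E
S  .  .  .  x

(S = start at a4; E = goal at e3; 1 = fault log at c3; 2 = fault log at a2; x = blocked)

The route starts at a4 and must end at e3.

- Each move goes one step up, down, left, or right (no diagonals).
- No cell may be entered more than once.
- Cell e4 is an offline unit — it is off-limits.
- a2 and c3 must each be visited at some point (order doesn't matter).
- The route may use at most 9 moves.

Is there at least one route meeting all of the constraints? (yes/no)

One route that works: a4 → a3 → a2 → b2 → b3 → c3 → d3 → e3.

yes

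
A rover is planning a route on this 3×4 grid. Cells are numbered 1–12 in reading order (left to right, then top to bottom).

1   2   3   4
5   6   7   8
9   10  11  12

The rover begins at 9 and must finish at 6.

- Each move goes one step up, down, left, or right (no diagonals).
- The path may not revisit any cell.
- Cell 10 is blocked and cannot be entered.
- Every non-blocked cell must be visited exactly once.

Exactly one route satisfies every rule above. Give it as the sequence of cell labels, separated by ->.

Need to visit all 11 open cells exactly once, starting at 9 and ending at 6.
Cell 4 has only two open neighbours (8 and 3), so the path must pass straight through it: one of those is the cell it's entered from and the other is where it exits.
Route from 9: 2× up (reaching 1), 3× right (reaching 4), 2× down (reaching 12), left to 11, up to 7, left to 6 — 10 moves in all.
Check: all 11 open cells covered.

9 -> 5 -> 1 -> 2 -> 3 -> 4 -> 8 -> 12 -> 11 -> 7 -> 6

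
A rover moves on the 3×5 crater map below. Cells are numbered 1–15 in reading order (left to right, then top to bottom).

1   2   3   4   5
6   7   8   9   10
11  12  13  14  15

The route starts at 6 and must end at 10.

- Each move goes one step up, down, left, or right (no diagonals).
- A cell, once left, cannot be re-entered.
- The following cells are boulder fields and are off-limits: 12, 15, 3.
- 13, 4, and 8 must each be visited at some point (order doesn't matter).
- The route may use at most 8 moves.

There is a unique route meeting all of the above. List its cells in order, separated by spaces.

6 7 8 13 14 9 4 5 10

The 8-move cap with required stops at 13, 4, 8 leaves no slack for detours.
Route from 6: 2× right (reaching 8), down to 13, right to 14, 2× up (reaching 4), right to 5, down to 10 — 8 moves in all.
Check: all required cells visited; 8 ≤ 8 moves.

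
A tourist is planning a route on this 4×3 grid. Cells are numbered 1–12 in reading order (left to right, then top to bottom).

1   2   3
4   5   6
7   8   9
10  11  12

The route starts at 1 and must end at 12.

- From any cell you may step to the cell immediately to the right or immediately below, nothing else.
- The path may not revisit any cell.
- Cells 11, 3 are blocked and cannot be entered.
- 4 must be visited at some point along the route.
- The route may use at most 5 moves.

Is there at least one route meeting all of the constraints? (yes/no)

One route that works: 1 → 4 → 7 → 8 → 9 → 12.

yes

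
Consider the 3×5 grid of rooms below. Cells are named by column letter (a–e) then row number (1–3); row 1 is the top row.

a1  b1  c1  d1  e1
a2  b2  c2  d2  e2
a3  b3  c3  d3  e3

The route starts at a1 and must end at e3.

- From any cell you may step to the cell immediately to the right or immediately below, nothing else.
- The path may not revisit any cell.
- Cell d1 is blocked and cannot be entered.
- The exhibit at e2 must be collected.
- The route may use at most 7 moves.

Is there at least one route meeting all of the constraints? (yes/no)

yes

One route that works: a1 → a2 → b2 → c2 → d2 → e2 → e3.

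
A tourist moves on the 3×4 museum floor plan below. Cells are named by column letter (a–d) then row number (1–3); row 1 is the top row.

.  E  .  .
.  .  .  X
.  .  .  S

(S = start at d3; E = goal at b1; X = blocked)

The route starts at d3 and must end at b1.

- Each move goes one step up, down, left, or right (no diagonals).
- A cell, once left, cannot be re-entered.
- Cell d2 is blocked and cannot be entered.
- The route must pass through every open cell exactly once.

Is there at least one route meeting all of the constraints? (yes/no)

no

Cell d1 has only one open neighbour but is neither the start nor the goal, so a Hamiltonian route would have to both enter and leave it through the same neighbour — impossible without revisiting.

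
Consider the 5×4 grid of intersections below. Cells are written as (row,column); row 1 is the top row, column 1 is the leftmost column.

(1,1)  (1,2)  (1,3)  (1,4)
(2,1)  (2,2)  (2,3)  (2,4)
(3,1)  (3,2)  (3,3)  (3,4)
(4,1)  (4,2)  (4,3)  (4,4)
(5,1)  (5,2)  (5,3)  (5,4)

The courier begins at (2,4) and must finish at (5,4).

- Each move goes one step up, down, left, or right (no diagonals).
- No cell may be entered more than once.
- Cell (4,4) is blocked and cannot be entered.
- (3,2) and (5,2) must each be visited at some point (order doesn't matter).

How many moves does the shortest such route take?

7

Any route passes through (3,2) and (5,2) in some order between (2,4) and (5,4). Summing Manhattan distances along each leg and taking the cheapest ordering ((2,4) → (3,2) → (5,2) → (5,4)) gives a lower bound of 3 + 2 + 2 = 7 moves.
A route of 7 moves achieves this: (2,4) → (3,4) → (3,3) → (3,2) → (4,2) → (5,2) → (5,3) → (5,4).
Since 7 matches the lower bound, it is optimal.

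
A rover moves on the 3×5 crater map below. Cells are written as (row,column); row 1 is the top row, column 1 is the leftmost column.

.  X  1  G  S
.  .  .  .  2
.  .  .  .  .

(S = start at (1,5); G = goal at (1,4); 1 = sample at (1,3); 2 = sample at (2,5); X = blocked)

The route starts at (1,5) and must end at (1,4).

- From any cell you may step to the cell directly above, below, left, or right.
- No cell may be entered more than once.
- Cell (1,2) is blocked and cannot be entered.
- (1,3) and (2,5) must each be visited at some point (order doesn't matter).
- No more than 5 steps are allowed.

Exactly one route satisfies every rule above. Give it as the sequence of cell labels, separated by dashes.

The 5-move cap with required stops at (1,3), (2,5) leaves no slack for detours.
Route from (1,5): down to (2,5), 2× left (reaching (2,3)), up to (1,3), right to (1,4) — 5 moves in all.
Check: all required cells visited; 5 ≤ 5 moves.

(1,5) - (2,5) - (2,4) - (2,3) - (1,3) - (1,4)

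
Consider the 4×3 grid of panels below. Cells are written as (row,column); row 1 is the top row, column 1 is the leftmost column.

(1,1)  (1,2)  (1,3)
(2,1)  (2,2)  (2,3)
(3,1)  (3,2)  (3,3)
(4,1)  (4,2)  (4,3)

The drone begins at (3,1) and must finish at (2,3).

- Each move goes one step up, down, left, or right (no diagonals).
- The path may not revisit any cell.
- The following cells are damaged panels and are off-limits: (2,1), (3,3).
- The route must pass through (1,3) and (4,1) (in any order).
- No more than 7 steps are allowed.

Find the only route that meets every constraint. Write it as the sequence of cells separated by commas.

(3,1), (4,1), (4,2), (3,2), (2,2), (1,2), (1,3), (2,3)

The 7-move cap with required stops at (1,3), (4,1) leaves no slack for detours.
Route from (3,1): down 1 to (4,1), right 1 to (4,2), up 3 to (1,2), right 1 to (1,3), down 1 to (2,3) — 7 moves in all.
Check: all required cells visited; 7 ≤ 7 moves.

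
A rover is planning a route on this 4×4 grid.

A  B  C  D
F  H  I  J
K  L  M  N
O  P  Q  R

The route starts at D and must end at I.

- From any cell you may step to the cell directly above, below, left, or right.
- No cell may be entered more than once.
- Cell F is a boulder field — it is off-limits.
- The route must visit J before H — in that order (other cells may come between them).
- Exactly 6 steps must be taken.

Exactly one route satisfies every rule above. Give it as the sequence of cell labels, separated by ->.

The waypoints must appear in the order J, H, with no cell reused.
Route from D: 2× down (reaching N), 2× left (reaching L), up to H, right to I — 6 moves in all.
Check: order respected (J at step 1, H at step 5); 6 moves as required.

D -> J -> N -> M -> L -> H -> I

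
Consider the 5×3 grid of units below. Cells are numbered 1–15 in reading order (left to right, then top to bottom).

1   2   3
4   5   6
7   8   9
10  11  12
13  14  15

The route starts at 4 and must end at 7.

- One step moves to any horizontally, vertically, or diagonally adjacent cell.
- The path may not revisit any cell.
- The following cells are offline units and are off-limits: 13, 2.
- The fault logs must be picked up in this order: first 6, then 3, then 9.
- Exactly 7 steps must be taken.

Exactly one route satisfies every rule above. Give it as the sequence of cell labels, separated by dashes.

The waypoints must appear in the order 6, 3, 9, with no cell reused.
Route from 4: down-right to 8, up-right to 6, up to 3, down-left to 5, down-right to 9, down-left to 11, up-left to 7 — 7 moves in all.
Check: order respected (6 at step 2, 3 at step 3, 9 at step 5); 7 moves as required.

4 - 8 - 6 - 3 - 5 - 9 - 11 - 7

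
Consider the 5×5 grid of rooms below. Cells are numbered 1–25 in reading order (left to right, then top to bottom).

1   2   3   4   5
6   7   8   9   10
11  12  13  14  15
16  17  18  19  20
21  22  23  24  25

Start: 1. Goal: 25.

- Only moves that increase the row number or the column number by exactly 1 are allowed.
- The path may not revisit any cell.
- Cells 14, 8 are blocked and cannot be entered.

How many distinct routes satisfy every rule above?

A right/down-only route from 1 to 25 makes exactly 4 down-moves and 4 right-moves in some order.
With no other constraints that would be C(8,4) = 70 routes.
Subtract routes through each blocked cell (inclusion–exclusion for overlaps): − through 8: 30 − through 14: 30 + through 8&14: 18 → 28.
That gives 28 routes.

28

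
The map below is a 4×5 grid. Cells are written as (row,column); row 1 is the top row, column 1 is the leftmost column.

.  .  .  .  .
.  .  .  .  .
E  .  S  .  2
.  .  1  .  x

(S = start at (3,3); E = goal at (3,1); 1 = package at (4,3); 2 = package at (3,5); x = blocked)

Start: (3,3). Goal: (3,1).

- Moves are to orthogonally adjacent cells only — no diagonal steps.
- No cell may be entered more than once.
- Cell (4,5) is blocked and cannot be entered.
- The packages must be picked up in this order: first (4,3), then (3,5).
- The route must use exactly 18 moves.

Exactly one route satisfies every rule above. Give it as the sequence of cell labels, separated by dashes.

The waypoints must appear in the order (4,3), (3,5), with no cell reused.
Route from (3,3): down 1 to (4,3), right 1 to (4,4), up 1 to (3,4), right 1 to (3,5), up 2 to (1,5), left 1 to (1,4), down 1 to (2,4), left 1 to (2,3), up 1 to (1,3), left 2 to (1,1), down 1 to (2,1), right 1 to (2,2), down 2 to (4,2), left 1 to (4,1), up 1 to (3,1) — 18 moves in all.
Check: order respected (1 at step 1, 2 at step 4); 18 moves as required.

(3,3) - (4,3) - (4,4) - (3,4) - (3,5) - (2,5) - (1,5) - (1,4) - (2,4) - (2,3) - (1,3) - (1,2) - (1,1) - (2,1) - (2,2) - (3,2) - (4,2) - (4,1) - (3,1)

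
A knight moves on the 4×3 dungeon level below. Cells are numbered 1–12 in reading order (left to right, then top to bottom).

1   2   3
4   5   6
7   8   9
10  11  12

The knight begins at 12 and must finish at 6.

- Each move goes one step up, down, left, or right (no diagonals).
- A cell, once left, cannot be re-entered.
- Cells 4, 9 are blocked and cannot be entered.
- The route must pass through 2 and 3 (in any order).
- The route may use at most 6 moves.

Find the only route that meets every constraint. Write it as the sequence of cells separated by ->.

Any route must reach 2 and 3 and still end at 6 within 6 moves, so the order of the required stops is forced.
Route from 12: left 1 to 11, up 3 to 2, right 1 to 3, down 1 to 6 — 6 moves in all.
Check: all required cells visited; 6 ≤ 6 moves.

12 -> 11 -> 8 -> 5 -> 2 -> 3 -> 6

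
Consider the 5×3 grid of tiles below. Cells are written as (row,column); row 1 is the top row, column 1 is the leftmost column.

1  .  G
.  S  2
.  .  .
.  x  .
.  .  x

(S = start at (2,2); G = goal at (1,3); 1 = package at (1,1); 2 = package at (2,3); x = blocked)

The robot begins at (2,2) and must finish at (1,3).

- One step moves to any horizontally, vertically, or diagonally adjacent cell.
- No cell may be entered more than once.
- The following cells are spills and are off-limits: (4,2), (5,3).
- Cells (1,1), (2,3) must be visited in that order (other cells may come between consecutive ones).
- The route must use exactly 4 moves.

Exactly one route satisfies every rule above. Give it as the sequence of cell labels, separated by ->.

The waypoints must appear in the order (1,1), (2,3), with no cell reused.
Route from (2,2): up-left 1 to (1,1), right 1 to (1,2), down-right 1 to (2,3), up 1 to (1,3) — 4 moves in all.
Check: order respected (1 at step 1, 2 at step 3); 4 moves as required.

(2,2) -> (1,1) -> (1,2) -> (2,3) -> (1,3)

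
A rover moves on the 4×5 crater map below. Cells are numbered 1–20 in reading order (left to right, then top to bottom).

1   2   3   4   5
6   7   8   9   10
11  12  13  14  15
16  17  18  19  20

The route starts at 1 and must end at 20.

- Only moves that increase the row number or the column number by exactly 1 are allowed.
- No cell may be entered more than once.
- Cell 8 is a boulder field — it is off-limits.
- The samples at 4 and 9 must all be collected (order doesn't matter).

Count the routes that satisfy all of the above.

3

A right/down-only route from 1 to 20 makes exactly 3 down-moves and 4 right-moves in some order.
With no other constraints that would be C(7,3) = 35 routes.
A monotone route can only reach the required cells in the order 4, 9, so split there and multiply the segment counts (each segment already excludes blocked cells): 1→4: 1; 4→9: 1; 9→20: 3; product = 3.
That gives 3 routes.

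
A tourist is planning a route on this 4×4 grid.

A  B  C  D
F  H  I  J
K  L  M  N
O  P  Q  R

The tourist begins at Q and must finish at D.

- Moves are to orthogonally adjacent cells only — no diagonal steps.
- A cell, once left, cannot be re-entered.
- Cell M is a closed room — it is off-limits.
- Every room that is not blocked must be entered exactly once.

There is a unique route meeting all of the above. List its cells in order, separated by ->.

Q -> R -> N -> J -> I -> H -> L -> P -> O -> K -> F -> A -> B -> C -> D

Need to visit all 15 open cells exactly once, starting at Q and ending at D.
Route from Q: right 1 to R, up 2 to J, left 2 to H, down 2 to P, left 1 to O, up 3 to A, right 3 to D — 14 moves in all.
Check: all 15 open cells covered.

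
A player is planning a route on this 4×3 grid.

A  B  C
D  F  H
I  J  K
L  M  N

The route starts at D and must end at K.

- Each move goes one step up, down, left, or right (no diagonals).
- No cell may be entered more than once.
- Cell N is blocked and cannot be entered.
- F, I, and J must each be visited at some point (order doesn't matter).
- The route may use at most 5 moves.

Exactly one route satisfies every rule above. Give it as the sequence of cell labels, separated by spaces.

D I J F H K

The budget equals the shortest possible length, so every move has to be on a shortest route through the required cells.
Route from D: down 1 to I, right 1 to J, up 1 to F, right 1 to H, down 1 to K — 5 moves in all.
Check: all required cells visited; 5 ≤ 5 moves.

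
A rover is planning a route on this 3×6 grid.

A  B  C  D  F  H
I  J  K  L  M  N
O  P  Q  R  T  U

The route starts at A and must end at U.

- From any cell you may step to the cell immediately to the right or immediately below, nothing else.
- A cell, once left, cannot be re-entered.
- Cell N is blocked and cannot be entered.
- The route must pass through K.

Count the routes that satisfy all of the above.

A right/down-only route from A to U makes exactly 2 down-moves and 5 right-moves in some order.
With no other constraints that would be C(7,2) = 21 routes.
Split at K and multiply the segment counts (each segment already excludes blocked cells): A→K: 3; K→U: 3; product = 9.
That gives 9 routes.

9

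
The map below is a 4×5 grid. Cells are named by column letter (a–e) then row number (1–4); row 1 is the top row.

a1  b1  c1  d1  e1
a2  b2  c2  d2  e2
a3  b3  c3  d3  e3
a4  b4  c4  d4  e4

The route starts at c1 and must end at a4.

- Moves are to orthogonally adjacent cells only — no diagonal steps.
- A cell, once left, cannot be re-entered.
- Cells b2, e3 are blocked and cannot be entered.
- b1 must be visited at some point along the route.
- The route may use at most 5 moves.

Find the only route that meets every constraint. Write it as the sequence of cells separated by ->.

The budget equals the shortest possible length, so every move has to be on a shortest route through the required cells.
Route from c1: 2× left (reaching a1), 3× down (reaching a4) — 5 moves in all.
Check: all required cells visited; 5 ≤ 5 moves.

c1 -> b1 -> a1 -> a2 -> a3 -> a4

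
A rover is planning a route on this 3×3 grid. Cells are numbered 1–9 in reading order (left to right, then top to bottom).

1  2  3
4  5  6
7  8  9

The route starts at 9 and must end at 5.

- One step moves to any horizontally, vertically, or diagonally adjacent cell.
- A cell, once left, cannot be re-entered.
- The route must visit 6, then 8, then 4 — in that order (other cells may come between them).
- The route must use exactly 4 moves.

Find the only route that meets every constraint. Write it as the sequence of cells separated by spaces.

9 6 8 4 5

The waypoints must appear in the order 6, 8, 4, with no cell reused.
Route from 9: up 1 to 6, down-left 1 to 8, up-left 1 to 4, right 1 to 5 — 4 moves in all.
Check: order respected (6 at step 1, 8 at step 2, 4 at step 3); 4 moves as required.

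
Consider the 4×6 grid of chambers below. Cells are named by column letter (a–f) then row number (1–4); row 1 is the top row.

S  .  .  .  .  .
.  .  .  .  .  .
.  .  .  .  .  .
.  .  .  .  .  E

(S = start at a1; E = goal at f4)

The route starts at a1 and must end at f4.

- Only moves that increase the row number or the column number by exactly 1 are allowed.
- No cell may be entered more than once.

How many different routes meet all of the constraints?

A right/down-only route from a1 to f4 makes exactly 3 down-moves and 5 right-moves in some order.
With no other constraints that would be C(8,3) = 56 routes.
That gives 56 routes.

56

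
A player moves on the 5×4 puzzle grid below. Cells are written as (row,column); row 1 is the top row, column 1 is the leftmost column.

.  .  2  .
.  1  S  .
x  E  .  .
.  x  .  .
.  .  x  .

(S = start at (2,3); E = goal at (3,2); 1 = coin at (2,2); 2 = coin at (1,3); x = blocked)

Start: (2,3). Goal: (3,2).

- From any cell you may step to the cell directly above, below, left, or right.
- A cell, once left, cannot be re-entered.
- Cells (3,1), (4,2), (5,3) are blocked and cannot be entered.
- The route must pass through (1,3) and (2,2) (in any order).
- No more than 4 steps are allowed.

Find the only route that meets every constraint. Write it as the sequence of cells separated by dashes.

(2,3) - (1,3) - (1,2) - (2,2) - (3,2)

Any route must reach (1,3) and (2,2) and still end at (3,2) within 4 moves, so the order of the required stops is forced.
Route from (2,3): up to (1,3), left to (1,2), 2× down (reaching (3,2)) — 4 moves in all.
Check: all required cells visited; 4 ≤ 4 moves.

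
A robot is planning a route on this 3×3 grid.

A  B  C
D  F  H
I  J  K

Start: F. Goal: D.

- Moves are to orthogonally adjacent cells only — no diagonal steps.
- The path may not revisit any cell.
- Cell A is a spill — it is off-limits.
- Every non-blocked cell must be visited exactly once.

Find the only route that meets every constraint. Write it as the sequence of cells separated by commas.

Need to visit all 8 open cells exactly once, starting at F and ending at D.
Cell B has only two open neighbours (F and C), so the path must pass straight through it: one of those is the cell it's entered from and the other is where it exits.
Route from F: up to B, right to C, 2× down (reaching K), 2× left (reaching I), up to D — 7 moves in all.
Check: all 8 open cells covered.

F, B, C, H, K, J, I, D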